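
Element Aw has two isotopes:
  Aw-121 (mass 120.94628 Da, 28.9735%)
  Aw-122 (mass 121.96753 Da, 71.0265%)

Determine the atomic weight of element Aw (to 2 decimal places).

121.67 Da

The abundance-weighted mean is 0.289735 × 120.94628 + 0.710265 × 121.96753
= 35.042370 + 86.629268 = 121.671638 Da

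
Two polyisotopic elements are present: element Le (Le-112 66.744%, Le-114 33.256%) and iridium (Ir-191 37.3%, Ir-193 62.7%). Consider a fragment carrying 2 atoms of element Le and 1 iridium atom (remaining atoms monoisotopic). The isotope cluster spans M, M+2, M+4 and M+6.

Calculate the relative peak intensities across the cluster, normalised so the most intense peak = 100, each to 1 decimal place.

Element Le pattern (n=2): 0.44547615 : 0.44392769 : 0.11059615
Iridium pattern (n=1): 0.3730 : 0.6270
Convolve the two distributions (both contribute in 2-u steps):
  M: 0.44547615×0.3730 = 0.166163
  M+2: 0.44547615×0.6270 + 0.44392769×0.3730 = 0.444899
  M+4: 0.44392769×0.6270 + 0.11059615×0.3730 = 0.319595
  M+6: 0.11059615×0.6270 = 0.069344
Scale to base peak (0.444899) = 100: 37.3 : 100.0 : 71.8 : 15.6

37.3 : 100.0 : 71.8 : 15.6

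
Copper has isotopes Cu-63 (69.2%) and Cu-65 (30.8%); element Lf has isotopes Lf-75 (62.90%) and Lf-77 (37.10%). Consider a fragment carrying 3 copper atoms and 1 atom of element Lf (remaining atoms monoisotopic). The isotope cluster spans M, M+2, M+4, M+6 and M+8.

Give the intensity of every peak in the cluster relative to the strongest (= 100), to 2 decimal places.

Copper pattern (n=3): 0.33137389 : 0.44247034 : 0.19693766 : 0.02921811
Element Lf pattern (n=1): 0.6290 : 0.3710
Convolve the two distributions (both contribute in 2-u steps):
  M: 0.33137389×0.6290 = 0.208434
  M+2: 0.33137389×0.3710 + 0.44247034×0.6290 = 0.401254
  M+4: 0.44247034×0.3710 + 0.19693766×0.6290 = 0.288030
  M+6: 0.19693766×0.3710 + 0.02921811×0.6290 = 0.091442
  M+8: 0.02921811×0.3710 = 0.010840
Scale to base peak (0.401254) = 100: 51.95 : 100.00 : 71.78 : 22.79 : 2.70

51.95 : 100.00 : 71.78 : 22.79 : 2.70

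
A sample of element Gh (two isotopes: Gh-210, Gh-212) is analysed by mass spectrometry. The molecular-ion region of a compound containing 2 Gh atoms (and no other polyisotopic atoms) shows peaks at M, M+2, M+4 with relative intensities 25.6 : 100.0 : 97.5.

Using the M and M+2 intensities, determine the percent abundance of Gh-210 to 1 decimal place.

If p is the fraction of Gh that is Gh-210, then I(M+2)/I(M) = [C(2,1)·p^1·(1−p)] / p^2 = 2·(1−p)/p = 100.0/25.6 = 3.9062
(1−p)/p = 3.9062/2 = 1.9531  ⇒  p = 1/(1 + 1.9531) = 0.3386
Gh-210: 33.9%, Gh-212: 66.1%.

33.9%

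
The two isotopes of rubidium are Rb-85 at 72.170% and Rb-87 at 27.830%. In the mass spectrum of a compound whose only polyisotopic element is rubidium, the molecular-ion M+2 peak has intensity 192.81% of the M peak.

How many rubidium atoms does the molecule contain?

The M+2/M ratio from n Rb atoms is n · q/p = n · 0.27830/0.72170.
n = 1.9281 × 0.72170/0.27830 = 5.00 ≈ 5

5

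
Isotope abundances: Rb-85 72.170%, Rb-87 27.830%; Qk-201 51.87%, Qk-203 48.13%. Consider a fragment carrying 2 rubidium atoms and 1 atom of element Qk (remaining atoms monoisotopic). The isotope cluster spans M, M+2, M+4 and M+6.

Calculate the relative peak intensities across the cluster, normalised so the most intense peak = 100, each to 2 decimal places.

Rubidium pattern (n=2): 0.52085089 : 0.40169822 : 0.07745089
Element Qk pattern (n=1): 0.5187 : 0.4813
Convolve the two distributions (both contribute in 2-u steps):
  M: 0.52085089×0.5187 = 0.270165
  M+2: 0.52085089×0.4813 + 0.40169822×0.5187 = 0.459046
  M+4: 0.40169822×0.4813 + 0.07745089×0.5187 = 0.233511
  M+6: 0.07745089×0.4813 = 0.037277
Scale to base peak (0.459046) = 100: 58.85 : 100.00 : 50.87 : 8.12

58.85 : 100.00 : 50.87 : 8.12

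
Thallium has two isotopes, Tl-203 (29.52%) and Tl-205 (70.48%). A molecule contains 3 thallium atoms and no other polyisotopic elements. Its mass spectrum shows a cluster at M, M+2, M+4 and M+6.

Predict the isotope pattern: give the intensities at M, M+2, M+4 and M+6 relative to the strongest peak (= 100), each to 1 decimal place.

5.8 : 41.9 : 100.0 : 79.6

Each Tl atom is independently Tl-203 (p = 0.2952) or Tl-205 (q = 0.7048); the cluster is the binomial expansion (p + q)^3.
P(M) = 0.2952^3 = 0.025725
P(M+2) = 3 × 0.2952^2 × 0.7048^1 = 0.184255
P(M+4) = 3 × 0.2952^1 × 0.7048^2 = 0.439916
P(M+6) = 0.7048^3 = 0.350104
The M+4 peak is largest (0.439916); scaling to 100 gives 5.8 : 41.9 : 100.0 : 79.6.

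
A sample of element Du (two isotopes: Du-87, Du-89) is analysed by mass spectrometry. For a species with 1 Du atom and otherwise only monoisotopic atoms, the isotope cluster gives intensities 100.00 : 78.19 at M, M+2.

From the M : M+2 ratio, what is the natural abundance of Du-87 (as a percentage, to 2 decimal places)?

56.12%

Let p = fractional abundance of Du-87. I(M+2)/I(M) = [C(1,1)·p^0·(1−p)] / p^1 = 1·(1−p)/p = 78.19/100.00 = 0.7819
(1−p)/p = 0.7819/1 = 0.7819  ⇒  p = 1/(1 + 0.7819) = 0.5612
Du-87: 56.12%, Du-89: 43.88%.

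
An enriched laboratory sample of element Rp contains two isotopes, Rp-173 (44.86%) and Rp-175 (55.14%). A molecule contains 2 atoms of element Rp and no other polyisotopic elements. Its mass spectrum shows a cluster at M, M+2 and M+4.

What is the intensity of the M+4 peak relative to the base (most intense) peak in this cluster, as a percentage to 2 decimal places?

Binomial terms of (0.4486 + 0.5514)^2: M 0.2012, M+2 0.4947, M+4 0.3040 → M+2 is the base peak.
P(M+2) = C(2,1) × 0.4486^1 × 0.5514^1 = 2 × 0.4486 × 0.5514 = 0.494716 (base)
P(M+4) = C(2,2) × 0.4486^0 × 0.5514^2 = 1 × 1.0000 × 0.30404196 = 0.304042
Relative intensity = 0.304042 / 0.494716 × 100 = 61.46

61.46%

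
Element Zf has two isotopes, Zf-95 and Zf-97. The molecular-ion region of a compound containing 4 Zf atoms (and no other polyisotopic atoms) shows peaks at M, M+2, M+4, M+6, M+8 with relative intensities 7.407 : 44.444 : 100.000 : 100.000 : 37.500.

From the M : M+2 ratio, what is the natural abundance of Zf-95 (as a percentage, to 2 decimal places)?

Let p = fractional abundance of Zf-95. I(M+2)/I(M) = [C(4,1)·p^3·(1−p)] / p^4 = 4·(1−p)/p = 44.444/7.407 = 6.0003
(1−p)/p = 6.0003/4 = 1.5001  ⇒  p = 1/(1 + 1.5001) = 0.4000
Zf-95: 40.00%, Zf-97: 60.00%.

40.00%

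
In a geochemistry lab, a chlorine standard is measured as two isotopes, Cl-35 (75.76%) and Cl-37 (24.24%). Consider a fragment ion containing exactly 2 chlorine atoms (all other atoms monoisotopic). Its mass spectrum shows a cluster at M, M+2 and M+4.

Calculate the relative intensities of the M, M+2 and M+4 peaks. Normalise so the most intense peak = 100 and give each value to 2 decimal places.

100.00 : 63.99 : 10.24

Each Cl atom is independently Cl-35 (p = 0.7576) or Cl-37 (q = 0.2424); the cluster is the binomial expansion (p + q)^2.
P(M) = 0.7576^2 = 0.573958
P(M+2) = 2 × 0.7576^1 × 0.2424^1 = 0.367284
P(M+4) = 0.2424^2 = 0.058758
The M peak is largest (0.573958); scaling to 100 gives 100.00 : 63.99 : 10.24.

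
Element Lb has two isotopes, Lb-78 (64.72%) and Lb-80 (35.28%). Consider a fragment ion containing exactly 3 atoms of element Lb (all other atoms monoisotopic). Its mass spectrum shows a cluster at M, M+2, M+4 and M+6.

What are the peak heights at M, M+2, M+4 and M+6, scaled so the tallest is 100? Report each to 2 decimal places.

The 3 Lb atoms are independent, so intensities follow the terms of (0.6472 + 0.3528)^3.
P(M) = 0.6472^3 = 0.271091
P(M+2) = 3 × 0.6472^2 × 0.3528^1 = 0.443330
P(M+4) = 3 × 0.6472^1 × 0.3528^2 = 0.241667
P(M+6) = 0.3528^3 = 0.043912
The M+2 peak is largest (0.443330); scaling to 100 gives 61.15 : 100.00 : 54.51 : 9.91.

61.15 : 100.00 : 54.51 : 9.91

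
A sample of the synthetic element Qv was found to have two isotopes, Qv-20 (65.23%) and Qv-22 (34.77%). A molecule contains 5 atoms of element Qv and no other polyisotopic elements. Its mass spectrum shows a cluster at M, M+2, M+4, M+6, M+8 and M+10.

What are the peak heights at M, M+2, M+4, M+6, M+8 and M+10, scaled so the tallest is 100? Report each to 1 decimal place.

The 5 Qv atoms are independent, so intensities follow the terms of (0.6523 + 0.3477)^5.
P(M) = 0.6523^5 = 0.118096
P(M+2) = 5 × 0.6523^4 × 0.3477^1 = 0.314749
P(M+4) = 10 × 0.6523^3 × 0.3477^2 = 0.335546
P(M+6) = 10 × 0.6523^2 × 0.3477^3 = 0.178858
P(M+8) = 5 × 0.6523^1 × 0.3477^4 = 0.047669
P(M+10) = 0.3477^5 = 0.005082
The M+4 peak is largest (0.335546); scaling to 100 gives 35.2 : 93.8 : 100.0 : 53.3 : 14.2 : 1.5.

35.2 : 93.8 : 100.0 : 53.3 : 14.2 : 1.5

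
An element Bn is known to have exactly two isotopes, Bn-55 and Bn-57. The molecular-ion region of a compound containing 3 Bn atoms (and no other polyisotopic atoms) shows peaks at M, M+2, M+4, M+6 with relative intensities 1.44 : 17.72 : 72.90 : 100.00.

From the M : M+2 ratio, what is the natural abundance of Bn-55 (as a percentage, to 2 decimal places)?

19.60%

If p is the fraction of Bn that is Bn-55, then I(M+2)/I(M) = [C(3,1)·p^2·(1−p)] / p^3 = 3·(1−p)/p = 17.72/1.44 = 12.3056
(1−p)/p = 12.3056/3 = 4.1019  ⇒  p = 1/(1 + 4.1019) = 0.1960
Bn-55: 19.60%, Bn-57: 80.40%.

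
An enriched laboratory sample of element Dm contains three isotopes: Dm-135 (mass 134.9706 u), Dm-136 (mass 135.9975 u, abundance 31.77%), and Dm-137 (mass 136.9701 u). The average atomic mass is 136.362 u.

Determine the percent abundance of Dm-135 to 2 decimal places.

14.96%

Let x and y be the fractions of Dm-135 and Dm-137. Then x + y = 1 − 0.3177 = 0.6823 and 134.9706x + 136.9701y = 136.362 − 0.3177×135.9975 = 93.15559425.
Substituting: 134.9706x + 136.9701(0.6823 − x) = 93.15559425
(134.9706 − 136.9701)x = -0.29910498  ⇒  x = 0.14959, y = 0.53271
Dm-135: 14.96%, Dm-137: 53.27%.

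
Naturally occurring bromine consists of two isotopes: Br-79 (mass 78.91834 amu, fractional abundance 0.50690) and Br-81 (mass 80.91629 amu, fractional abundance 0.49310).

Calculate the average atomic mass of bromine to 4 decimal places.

79.9035 amu

The abundance-weighted mean is 0.50690 × 78.91834 + 0.49310 × 80.91629
= 40.003707 + 39.899823 = 79.903530 amu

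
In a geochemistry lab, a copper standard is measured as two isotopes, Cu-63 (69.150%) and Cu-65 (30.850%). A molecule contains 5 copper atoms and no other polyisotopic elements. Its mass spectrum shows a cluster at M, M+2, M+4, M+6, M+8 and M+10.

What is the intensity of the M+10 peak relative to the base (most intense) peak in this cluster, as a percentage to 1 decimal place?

Term probabilities: M 0.1581, M+2 0.3527, M+4 0.3147, M+6 0.1404, M+8 0.0313, M+10 0.0028. Base peak = M+2.
P(M+2) = C(5,1) × 0.69150^4 × 0.30850^1 = 5 × 0.2286487 × 0.3085 = 0.352691 (base)
P(M+10) = C(5,5) × 0.69150^0 × 0.30850^5 = 1 × 1.0000 × 0.00279432 = 0.002794
Relative intensity = 0.002794 / 0.352691 × 100 = 0.8

0.8%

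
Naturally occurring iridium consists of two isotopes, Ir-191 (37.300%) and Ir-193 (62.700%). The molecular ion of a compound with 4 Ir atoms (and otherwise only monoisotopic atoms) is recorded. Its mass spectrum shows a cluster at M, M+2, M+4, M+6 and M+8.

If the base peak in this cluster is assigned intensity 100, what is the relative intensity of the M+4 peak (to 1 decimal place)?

89.2

Term probabilities: M 0.0194, M+2 0.1302, M+4 0.3282, M+6 0.3678, M+8 0.1546. Base peak = M+6.
P(M+6) = C(4,3) × 0.37300^1 × 0.62700^3 = 4 × 0.3730 × 0.24649188 = 0.367766 (base)
P(M+4) = C(4,2) × 0.37300^2 × 0.62700^2 = 6 × 0.139129 × 0.393129 = 0.328174
Relative intensity = 0.328174 / 0.367766 × 100 = 89.2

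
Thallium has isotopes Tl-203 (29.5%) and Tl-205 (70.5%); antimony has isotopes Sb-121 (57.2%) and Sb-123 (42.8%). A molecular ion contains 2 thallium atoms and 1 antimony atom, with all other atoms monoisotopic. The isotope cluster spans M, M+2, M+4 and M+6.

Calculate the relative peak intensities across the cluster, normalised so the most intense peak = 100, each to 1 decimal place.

Thallium pattern (n=2): 0.087025 : 0.41595 : 0.497025
Antimony pattern (n=1): 0.5720 : 0.4280
Convolve the two distributions (both contribute in 2-u steps):
  M: 0.087025×0.5720 = 0.049778
  M+2: 0.087025×0.4280 + 0.41595×0.5720 = 0.275170
  M+4: 0.41595×0.4280 + 0.497025×0.5720 = 0.462325
  M+6: 0.497025×0.4280 = 0.212727
Scale to base peak (0.462325) = 100: 10.8 : 59.5 : 100.0 : 46.0

10.8 : 59.5 : 100.0 : 46.0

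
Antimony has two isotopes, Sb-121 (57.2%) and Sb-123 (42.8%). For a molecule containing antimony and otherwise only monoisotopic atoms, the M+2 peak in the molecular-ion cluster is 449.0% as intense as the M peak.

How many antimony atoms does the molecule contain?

The M+2/M ratio from n Sb atoms is n · q/p = n · 0.428/0.572.
n = 4.490 × 0.572/0.428 = 6.00 ≈ 6

6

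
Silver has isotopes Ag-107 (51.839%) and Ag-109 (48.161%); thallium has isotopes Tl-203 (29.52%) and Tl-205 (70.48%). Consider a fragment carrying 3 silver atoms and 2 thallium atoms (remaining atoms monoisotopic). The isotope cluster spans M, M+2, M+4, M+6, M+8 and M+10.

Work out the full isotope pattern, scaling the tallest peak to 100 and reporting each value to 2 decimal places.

Silver pattern (n=3): 0.13930601 : 0.38826655 : 0.36071887 : 0.11170857
Thallium pattern (n=2): 0.08714304 : 0.41611392 : 0.49674304
Convolve the two distributions (both contribute in 2-u steps):
  M: 0.13930601×0.08714304 = 0.012140
  M+2: 0.13930601×0.41611392 + 0.38826655×0.08714304 = 0.091802
  M+4: 0.13930601×0.49674304 + 0.38826655×0.41611392 + 0.36071887×0.08714304 = 0.262197
  M+6: 0.38826655×0.49674304 + 0.36071887×0.41611392 + 0.11170857×0.08714304 = 0.352703
  M+8: 0.36071887×0.49674304 + 0.11170857×0.41611392 = 0.225668
  M+10: 0.11170857×0.49674304 = 0.055490
Scale to base peak (0.352703) = 100: 3.44 : 26.03 : 74.34 : 100.00 : 63.98 : 15.73

3.44 : 26.03 : 74.34 : 100.00 : 63.98 : 15.73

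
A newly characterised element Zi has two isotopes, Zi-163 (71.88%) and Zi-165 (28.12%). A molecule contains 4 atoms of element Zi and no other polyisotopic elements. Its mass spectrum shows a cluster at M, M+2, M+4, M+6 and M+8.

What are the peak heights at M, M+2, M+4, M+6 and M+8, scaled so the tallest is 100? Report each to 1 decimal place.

63.9 : 100.0 : 58.7 : 15.3 : 1.5

The 4 Zi atoms are independent, so intensities follow the terms of (0.7188 + 0.2812)^4.
P(M) = 0.7188^4 = 0.266951
P(M+2) = 4 × 0.7188^3 × 0.2812^1 = 0.417734
P(M+4) = 6 × 0.7188^2 × 0.2812^2 = 0.245131
P(M+6) = 4 × 0.7188^1 × 0.2812^3 = 0.063931
P(M+8) = 0.2812^4 = 0.006253
The M+2 peak is largest (0.417734); scaling to 100 gives 63.9 : 100.0 : 58.7 : 15.3 : 1.5.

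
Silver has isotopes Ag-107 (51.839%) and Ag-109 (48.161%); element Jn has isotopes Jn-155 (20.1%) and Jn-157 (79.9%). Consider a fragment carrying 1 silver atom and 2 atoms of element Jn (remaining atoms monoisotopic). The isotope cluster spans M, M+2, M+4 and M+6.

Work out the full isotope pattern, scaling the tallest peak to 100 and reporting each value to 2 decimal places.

4.31 : 38.29 : 100.00 : 63.31

Silver pattern (n=1): 0.51839 : 0.48161
Element Jn pattern (n=2): 0.040401 : 0.321198 : 0.638401
Convolve the two distributions (both contribute in 2-u steps):
  M: 0.51839×0.040401 = 0.020943
  M+2: 0.51839×0.321198 + 0.48161×0.040401 = 0.185963
  M+4: 0.51839×0.638401 + 0.48161×0.321198 = 0.485633
  M+6: 0.48161×0.638401 = 0.307460
Scale to base peak (0.485633) = 100: 4.31 : 38.29 : 100.00 : 63.31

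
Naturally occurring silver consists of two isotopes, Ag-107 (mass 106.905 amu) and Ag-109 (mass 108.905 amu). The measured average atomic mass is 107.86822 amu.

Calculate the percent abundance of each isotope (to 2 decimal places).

Ag-107: 51.84%, Ag-109: 48.16%

Let x be the fractional abundance of Ag-107; then Ag-109 has abundance 1 − x.
106.905·x + 108.905·(1 − x) = 107.86822
(106.905 − 108.905)·x = 107.86822 − 108.905
x = -1.03678 / -2.000 = 0.51839 → 51.84% Ag-107, 48.16% Ag-109.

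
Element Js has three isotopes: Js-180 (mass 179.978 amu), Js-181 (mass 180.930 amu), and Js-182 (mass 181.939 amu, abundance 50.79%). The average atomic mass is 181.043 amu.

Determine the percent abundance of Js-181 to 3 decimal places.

7.249%

The remaining 49.21% is split between Js-180 (fraction x) and Js-181 (fraction 0.4921 − x).
Substituting: 179.978x + 180.930(0.4921 − x) = 88.6361819
(179.978 − 180.930)x = -0.3994711  ⇒  x = 0.41961, y = 0.07249
Js-180: 41.961%, Js-181: 7.249%.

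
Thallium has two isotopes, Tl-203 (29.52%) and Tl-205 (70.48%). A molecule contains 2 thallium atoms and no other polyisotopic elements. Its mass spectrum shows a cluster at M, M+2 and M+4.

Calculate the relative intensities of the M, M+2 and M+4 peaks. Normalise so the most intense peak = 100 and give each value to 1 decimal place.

17.5 : 83.8 : 100.0

The 2 Tl atoms are independent, so intensities follow the terms of (0.2952 + 0.7048)^2.
P(M) = 0.2952^2 = 0.087143
P(M+2) = 2 × 0.2952^1 × 0.7048^1 = 0.416114
P(M+4) = 0.7048^2 = 0.496743
The M+4 peak is largest (0.496743); scaling to 100 gives 17.5 : 83.8 : 100.0.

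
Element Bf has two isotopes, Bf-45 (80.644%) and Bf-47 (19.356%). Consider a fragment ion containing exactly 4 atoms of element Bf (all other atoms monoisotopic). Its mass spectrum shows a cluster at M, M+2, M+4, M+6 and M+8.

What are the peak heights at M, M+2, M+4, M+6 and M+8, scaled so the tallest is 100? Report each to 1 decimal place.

Each Bf atom is independently Bf-45 (p = 0.80644) or Bf-47 (q = 0.19356); the cluster is the binomial expansion (p + q)^4.
P(M) = 0.80644^4 = 0.422949
P(M+2) = 4 × 0.80644^3 × 0.19356^1 = 0.406061
P(M+4) = 6 × 0.80644^2 × 0.19356^2 = 0.146193
P(M+6) = 4 × 0.80644^1 × 0.19356^3 = 0.023393
P(M+8) = 0.19356^4 = 0.001404
The M peak is largest (0.422949); scaling to 100 gives 100.0 : 96.0 : 34.6 : 5.5 : 0.3.

100.0 : 96.0 : 34.6 : 5.5 : 0.3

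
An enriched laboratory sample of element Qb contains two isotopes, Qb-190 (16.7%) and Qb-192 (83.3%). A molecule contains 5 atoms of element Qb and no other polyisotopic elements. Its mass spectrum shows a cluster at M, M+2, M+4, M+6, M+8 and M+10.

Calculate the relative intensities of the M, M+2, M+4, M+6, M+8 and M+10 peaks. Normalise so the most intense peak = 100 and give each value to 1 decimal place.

0.0 : 0.8 : 8.0 : 40.1 : 100.0 : 99.8

Expanding (0.167 + 0.833)^5:
P(M) = 0.167^5 = 0.000130
P(M+2) = 5 × 0.167^4 × 0.833^1 = 0.003240
P(M+4) = 10 × 0.167^3 × 0.833^2 = 0.032318
P(M+6) = 10 × 0.167^2 × 0.833^3 = 0.161201
P(M+8) = 5 × 0.167^1 × 0.833^4 = 0.402037
P(M+10) = 0.833^5 = 0.401074
The M+8 peak is largest (0.402037); scaling to 100 gives 0.0 : 0.8 : 8.0 : 40.1 : 100.0 : 99.8.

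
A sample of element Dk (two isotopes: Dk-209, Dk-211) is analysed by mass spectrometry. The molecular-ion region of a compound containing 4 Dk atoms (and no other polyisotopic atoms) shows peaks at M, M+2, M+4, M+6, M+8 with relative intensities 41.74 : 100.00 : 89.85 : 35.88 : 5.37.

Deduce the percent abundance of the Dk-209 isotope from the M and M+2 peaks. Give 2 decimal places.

If p is the fraction of Dk that is Dk-209, then I(M+2)/I(M) = [C(4,1)·p^3·(1−p)] / p^4 = 4·(1−p)/p = 100.00/41.74 = 2.3958
(1−p)/p = 2.3958/4 = 0.5989  ⇒  p = 1/(1 + 0.5989) = 0.6254
Dk-209: 62.54%, Dk-211: 37.46%.

62.54%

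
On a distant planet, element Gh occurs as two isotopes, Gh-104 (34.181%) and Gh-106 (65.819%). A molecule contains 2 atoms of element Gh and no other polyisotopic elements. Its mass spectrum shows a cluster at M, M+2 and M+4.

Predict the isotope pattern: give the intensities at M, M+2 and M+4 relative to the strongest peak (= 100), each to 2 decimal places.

Expanding (0.34181 + 0.65819)^2:
P(M) = 0.34181^2 = 0.116834
P(M+2) = 2 × 0.34181^1 × 0.65819^1 = 0.449952
P(M+4) = 0.65819^2 = 0.433214
The M+2 peak is largest (0.449952); scaling to 100 gives 25.97 : 100.00 : 96.28.

25.97 : 100.00 : 96.28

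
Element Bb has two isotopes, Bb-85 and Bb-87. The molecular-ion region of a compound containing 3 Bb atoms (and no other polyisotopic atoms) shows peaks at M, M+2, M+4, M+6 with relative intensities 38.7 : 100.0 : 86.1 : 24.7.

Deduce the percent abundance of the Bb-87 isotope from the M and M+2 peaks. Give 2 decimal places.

46.27%

Write p for the Bb-85 fraction. I(M+2)/I(M) = [C(3,1)·p^2·(1−p)] / p^3 = 3·(1−p)/p = 100.0/38.7 = 2.5840
(1−p)/p = 2.5840/3 = 0.8613  ⇒  p = 1/(1 + 0.8613) = 0.5373
Bb-85: 53.73%, Bb-87: 46.27%.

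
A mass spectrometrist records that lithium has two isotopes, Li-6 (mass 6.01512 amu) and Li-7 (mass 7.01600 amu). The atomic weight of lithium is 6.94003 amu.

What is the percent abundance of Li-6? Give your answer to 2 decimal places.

7.59%

Writing the weighted mean with unknown fraction x of Li-6:
6.01512·x + 7.01600·(1 − x) = 6.94003
(6.01512 − 7.01600)·x = 6.94003 − 7.01600
x = -0.07597 / -1.00088 = 0.07590 → 7.59% Li-6, 92.41% Li-7.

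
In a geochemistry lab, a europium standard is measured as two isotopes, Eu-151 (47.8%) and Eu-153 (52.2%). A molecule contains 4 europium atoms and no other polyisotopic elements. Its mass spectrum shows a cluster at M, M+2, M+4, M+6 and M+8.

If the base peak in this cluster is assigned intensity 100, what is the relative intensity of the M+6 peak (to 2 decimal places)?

72.80

Term probabilities: M 0.0522, M+2 0.2280, M+4 0.3735, M+6 0.2720, M+8 0.0742. Base peak = M+4.
P(M+4) = C(4,2) × 0.478^2 × 0.522^2 = 6 × 0.228484 × 0.272484 = 0.373549 (base)
P(M+6) = C(4,3) × 0.478^1 × 0.522^3 = 4 × 0.4780 × 0.14223665 = 0.271956
Relative intensity = 0.271956 / 0.373549 × 100 = 72.80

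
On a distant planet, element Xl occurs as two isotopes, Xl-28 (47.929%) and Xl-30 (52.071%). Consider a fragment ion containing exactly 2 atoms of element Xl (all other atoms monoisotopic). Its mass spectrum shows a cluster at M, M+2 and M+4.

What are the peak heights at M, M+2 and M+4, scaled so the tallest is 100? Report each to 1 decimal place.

46.0 : 100.0 : 54.3

The 2 Xl atoms are independent, so intensities follow the terms of (0.47929 + 0.52071)^2.
P(M) = 0.47929^2 = 0.229719
P(M+2) = 2 × 0.47929^1 × 0.52071^1 = 0.499142
P(M+4) = 0.52071^2 = 0.271139
The M+2 peak is largest (0.499142); scaling to 100 gives 46.0 : 100.0 : 54.3.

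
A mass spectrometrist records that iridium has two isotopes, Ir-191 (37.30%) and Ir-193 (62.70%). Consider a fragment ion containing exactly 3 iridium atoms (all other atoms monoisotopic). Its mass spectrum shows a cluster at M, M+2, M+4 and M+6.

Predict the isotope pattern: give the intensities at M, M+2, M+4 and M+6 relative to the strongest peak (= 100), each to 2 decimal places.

11.80 : 59.49 : 100.00 : 56.03

Expanding (0.3730 + 0.6270)^3:
P(M) = 0.3730^3 = 0.051895
P(M+2) = 3 × 0.3730^2 × 0.6270^1 = 0.261702
P(M+4) = 3 × 0.3730^1 × 0.6270^2 = 0.439911
P(M+6) = 0.6270^3 = 0.246492
The M+4 peak is largest (0.439911); scaling to 100 gives 11.80 : 59.49 : 100.00 : 56.03.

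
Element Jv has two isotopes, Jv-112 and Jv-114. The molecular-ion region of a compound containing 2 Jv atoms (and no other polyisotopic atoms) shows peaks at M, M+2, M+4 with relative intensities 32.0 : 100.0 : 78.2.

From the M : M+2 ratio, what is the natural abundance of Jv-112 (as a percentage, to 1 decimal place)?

Write p for the Jv-112 fraction. I(M+2)/I(M) = [C(2,1)·p^1·(1−p)] / p^2 = 2·(1−p)/p = 100.0/32.0 = 3.1250
(1−p)/p = 3.1250/2 = 1.5625  ⇒  p = 1/(1 + 1.5625) = 0.3902
Jv-112: 39.0%, Jv-114: 61.0%.

39.0%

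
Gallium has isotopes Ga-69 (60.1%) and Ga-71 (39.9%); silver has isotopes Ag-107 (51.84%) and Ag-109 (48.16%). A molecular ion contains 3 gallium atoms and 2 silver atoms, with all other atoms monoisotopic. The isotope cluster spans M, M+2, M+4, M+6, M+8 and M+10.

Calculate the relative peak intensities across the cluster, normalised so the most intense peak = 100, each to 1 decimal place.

17.0 : 65.4 : 100.0 : 75.9 : 28.6 : 4.3

Gallium pattern (n=3): 0.2170818 : 0.4323576 : 0.2870394 : 0.0635212
Silver pattern (n=2): 0.26873856 : 0.49932288 : 0.23193856
Convolve the two distributions (both contribute in 2-u steps):
  M: 0.2170818×0.26873856 = 0.058338
  M+2: 0.2170818×0.49932288 + 0.4323576×0.26873856 = 0.224585
  M+4: 0.2170818×0.23193856 + 0.4323576×0.49932288 + 0.2870394×0.26873856 = 0.343374
  M+6: 0.4323576×0.23193856 + 0.2870394×0.49932288 + 0.0635212×0.26873856 = 0.260676
  M+8: 0.2870394×0.23193856 + 0.0635212×0.49932288 = 0.098293
  M+10: 0.0635212×0.23193856 = 0.014733
Scale to base peak (0.343374) = 100: 17.0 : 65.4 : 100.0 : 75.9 : 28.6 : 4.3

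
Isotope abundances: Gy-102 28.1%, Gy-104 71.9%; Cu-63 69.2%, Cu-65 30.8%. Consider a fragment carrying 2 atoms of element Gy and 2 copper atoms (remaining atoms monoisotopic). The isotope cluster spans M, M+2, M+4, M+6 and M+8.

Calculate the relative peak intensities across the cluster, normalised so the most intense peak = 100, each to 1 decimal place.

8.8 : 53.2 : 100.0 : 60.5 : 11.5

Element Gy pattern (n=2): 0.078961 : 0.404078 : 0.516961
Copper pattern (n=2): 0.478864 : 0.426272 : 0.094864
Convolve the two distributions (both contribute in 2-u steps):
  M: 0.078961×0.478864 = 0.037812
  M+2: 0.078961×0.426272 + 0.404078×0.478864 = 0.227157
  M+4: 0.078961×0.094864 + 0.404078×0.426272 + 0.516961×0.478864 = 0.427292
  M+6: 0.404078×0.094864 + 0.516961×0.426272 = 0.258698
  M+8: 0.516961×0.094864 = 0.049041
Scale to base peak (0.427292) = 100: 8.8 : 53.2 : 100.0 : 60.5 : 11.5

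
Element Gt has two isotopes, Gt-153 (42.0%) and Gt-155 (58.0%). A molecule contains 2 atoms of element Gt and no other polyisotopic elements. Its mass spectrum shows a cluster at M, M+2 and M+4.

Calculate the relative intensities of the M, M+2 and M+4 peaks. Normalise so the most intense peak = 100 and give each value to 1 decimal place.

36.2 : 100.0 : 69.0

Expanding (0.420 + 0.580)^2:
P(M) = 0.420^2 = 0.176400
P(M+2) = 2 × 0.420^1 × 0.580^1 = 0.487200
P(M+4) = 0.580^2 = 0.336400
The M+2 peak is largest (0.487200); scaling to 100 gives 36.2 : 100.0 : 69.0.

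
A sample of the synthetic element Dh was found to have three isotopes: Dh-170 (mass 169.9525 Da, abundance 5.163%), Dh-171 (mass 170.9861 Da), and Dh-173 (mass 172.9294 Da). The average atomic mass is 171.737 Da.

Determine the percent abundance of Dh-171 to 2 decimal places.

53.45%

The remaining 94.837% is split between Dh-171 (fraction x) and Dh-173 (fraction 0.94837 − x).
Substituting: 170.9861x + 172.9294(0.94837 − x) = 162.962352425
(170.9861 − 172.9294)x = -1.038702653  ⇒  x = 0.53450, y = 0.41387
Dh-171: 53.45%, Dh-173: 41.39%.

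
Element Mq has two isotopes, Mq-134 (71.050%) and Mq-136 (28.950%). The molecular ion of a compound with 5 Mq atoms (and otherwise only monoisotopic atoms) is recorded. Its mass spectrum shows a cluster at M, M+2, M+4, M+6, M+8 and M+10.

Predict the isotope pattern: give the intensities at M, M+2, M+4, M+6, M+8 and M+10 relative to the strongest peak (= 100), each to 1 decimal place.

49.1 : 100.0 : 81.5 : 33.2 : 6.8 : 0.6

Each Mq atom is independently Mq-134 (p = 0.71050) or Mq-136 (q = 0.28950); the cluster is the binomial expansion (p + q)^5.
P(M) = 0.71050^5 = 0.181059
P(M+2) = 5 × 0.71050^4 × 0.28950^1 = 0.368871
P(M+4) = 10 × 0.71050^3 × 0.28950^2 = 0.300600
P(M+6) = 10 × 0.71050^2 × 0.28950^3 = 0.122482
P(M+8) = 5 × 0.71050^1 × 0.28950^4 = 0.024953
P(M+10) = 0.28950^5 = 0.002033
The M+2 peak is largest (0.368871); scaling to 100 gives 49.1 : 100.0 : 81.5 : 33.2 : 6.8 : 0.6.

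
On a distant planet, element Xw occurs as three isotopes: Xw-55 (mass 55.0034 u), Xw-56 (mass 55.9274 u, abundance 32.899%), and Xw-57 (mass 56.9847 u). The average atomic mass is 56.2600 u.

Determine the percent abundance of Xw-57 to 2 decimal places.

48.08%

The remaining 67.101% is split between Xw-55 (fraction x) and Xw-57 (fraction 0.67101 − x).
Substituting: 55.0034x + 56.9847(0.67101 − x) = 37.860444674
(55.0034 − 56.9847)x = -0.376858873  ⇒  x = 0.19021, y = 0.48080
Xw-55: 19.02%, Xw-57: 48.08%.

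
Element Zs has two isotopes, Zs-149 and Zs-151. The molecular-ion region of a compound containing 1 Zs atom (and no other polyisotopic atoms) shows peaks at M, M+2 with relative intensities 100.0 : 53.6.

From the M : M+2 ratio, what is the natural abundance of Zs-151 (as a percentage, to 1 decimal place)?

Let p = fractional abundance of Zs-149. I(M+2)/I(M) = [C(1,1)·p^0·(1−p)] / p^1 = 1·(1−p)/p = 53.6/100.0 = 0.5360
(1−p)/p = 0.5360/1 = 0.5360  ⇒  p = 1/(1 + 0.5360) = 0.6510
Zs-149: 65.1%, Zs-151: 34.9%.

34.9%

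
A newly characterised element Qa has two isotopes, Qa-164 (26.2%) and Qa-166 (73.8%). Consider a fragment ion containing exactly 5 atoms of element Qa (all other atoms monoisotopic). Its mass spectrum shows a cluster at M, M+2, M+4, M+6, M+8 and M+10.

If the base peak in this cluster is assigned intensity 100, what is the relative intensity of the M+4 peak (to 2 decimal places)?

Term probabilities: M 0.0012, M+2 0.0174, M+4 0.0980, M+6 0.2759, M+8 0.3886, M+10 0.2189. Base peak = M+8.
P(M+8) = C(5,4) × 0.262^1 × 0.738^4 = 5 × 0.2620 × 0.29663709 = 0.388595 (base)
P(M+4) = C(5,2) × 0.262^3 × 0.738^2 = 10 × 0.01798473 × 0.544644 = 0.097953
Relative intensity = 0.097953 / 0.388595 × 100 = 25.21

25.21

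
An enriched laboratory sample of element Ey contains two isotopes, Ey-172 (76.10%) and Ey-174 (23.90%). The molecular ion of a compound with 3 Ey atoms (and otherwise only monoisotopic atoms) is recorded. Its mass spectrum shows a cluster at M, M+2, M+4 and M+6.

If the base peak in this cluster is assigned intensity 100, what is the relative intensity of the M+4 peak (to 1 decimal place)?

Term probabilities: M 0.4407, M+2 0.4152, M+4 0.1304, M+6 0.0137. Base peak = M.
P(M) = C(3,0) × 0.7610^3 × 0.2390^0 = 1 × 0.44071108 × 1.0000 = 0.440711 (base)
P(M+4) = C(3,2) × 0.7610^1 × 0.2390^2 = 3 × 0.7610 × 0.057121 = 0.130407
Relative intensity = 0.130407 / 0.440711 × 100 = 29.6

29.6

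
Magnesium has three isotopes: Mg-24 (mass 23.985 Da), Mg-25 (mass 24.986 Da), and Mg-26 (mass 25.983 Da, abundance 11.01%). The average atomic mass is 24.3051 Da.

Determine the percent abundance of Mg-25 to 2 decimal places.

The remaining 88.99% is split between Mg-24 (fraction x) and Mg-25 (fraction 0.8899 − x).
Substituting: 23.985x + 24.986(0.8899 − x) = 21.4443717
(23.985 − 24.986)x = -0.7906697  ⇒  x = 0.78988, y = 0.10002
Mg-24: 78.99%, Mg-25: 10.00%.

10.00%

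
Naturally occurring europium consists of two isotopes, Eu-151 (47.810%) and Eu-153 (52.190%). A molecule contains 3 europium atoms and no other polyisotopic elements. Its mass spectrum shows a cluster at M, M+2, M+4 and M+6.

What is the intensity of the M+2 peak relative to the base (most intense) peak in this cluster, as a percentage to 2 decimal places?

91.61%

Binomial terms of (0.47810 + 0.52190)^3: M 0.1093, M+2 0.3579, M+4 0.3907, M+6 0.1422 → M+4 is the base peak.
P(M+4) = C(3,2) × 0.47810^1 × 0.52190^2 = 3 × 0.4781 × 0.27237961 = 0.390674 (base)
P(M+2) = C(3,1) × 0.47810^2 × 0.52190^1 = 3 × 0.22857961 × 0.5219 = 0.357887
Relative intensity = 0.357887 / 0.390674 × 100 = 91.61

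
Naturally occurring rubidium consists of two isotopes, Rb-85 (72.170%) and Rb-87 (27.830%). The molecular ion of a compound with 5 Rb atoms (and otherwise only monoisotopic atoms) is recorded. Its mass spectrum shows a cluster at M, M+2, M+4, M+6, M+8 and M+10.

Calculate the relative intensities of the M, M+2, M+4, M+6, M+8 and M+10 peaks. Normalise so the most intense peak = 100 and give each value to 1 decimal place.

51.9 : 100.0 : 77.1 : 29.7 : 5.7 : 0.4

The 5 Rb atoms are independent, so intensities follow the terms of (0.72170 + 0.27830)^5.
P(M) = 0.72170^5 = 0.195787
P(M+2) = 5 × 0.72170^4 × 0.27830^1 = 0.377494
P(M+4) = 10 × 0.72170^3 × 0.27830^2 = 0.291136
P(M+6) = 10 × 0.72170^2 × 0.27830^3 = 0.112267
P(M+8) = 5 × 0.72170^1 × 0.27830^4 = 0.021646
P(M+10) = 0.27830^5 = 0.001669
The M+2 peak is largest (0.377494); scaling to 100 gives 51.9 : 100.0 : 77.1 : 29.7 : 5.7 : 0.4.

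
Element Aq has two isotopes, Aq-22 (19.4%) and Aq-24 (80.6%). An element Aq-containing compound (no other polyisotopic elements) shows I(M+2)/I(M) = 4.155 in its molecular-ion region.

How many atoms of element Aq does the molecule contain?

The M+2/M ratio from n Aq atoms is n · q/p = n · 0.806/0.194.
n = 4.155 × 0.194/0.806 = 1.00 ≈ 1

1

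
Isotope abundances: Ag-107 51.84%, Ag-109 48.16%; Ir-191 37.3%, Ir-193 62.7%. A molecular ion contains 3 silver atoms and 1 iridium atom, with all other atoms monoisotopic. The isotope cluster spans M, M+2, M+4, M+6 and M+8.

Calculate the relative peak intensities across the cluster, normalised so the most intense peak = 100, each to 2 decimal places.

13.75 : 61.42 : 100.00 : 70.86 : 18.53

Silver pattern (n=3): 0.13931407 : 0.38827347 : 0.36071085 : 0.11170161
Iridium pattern (n=1): 0.3730 : 0.6270
Convolve the two distributions (both contribute in 2-u steps):
  M: 0.13931407×0.3730 = 0.051964
  M+2: 0.13931407×0.6270 + 0.38827347×0.3730 = 0.232176
  M+4: 0.38827347×0.6270 + 0.36071085×0.3730 = 0.377993
  M+6: 0.36071085×0.6270 + 0.11170161×0.3730 = 0.267830
  M+8: 0.11170161×0.6270 = 0.070037
Scale to base peak (0.377993) = 100: 13.75 : 61.42 : 100.00 : 70.86 : 18.53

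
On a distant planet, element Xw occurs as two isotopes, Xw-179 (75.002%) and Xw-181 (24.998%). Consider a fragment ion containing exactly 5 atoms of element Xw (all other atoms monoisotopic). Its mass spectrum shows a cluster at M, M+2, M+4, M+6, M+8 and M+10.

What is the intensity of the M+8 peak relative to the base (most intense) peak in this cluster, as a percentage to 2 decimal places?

3.70%

Binomial terms of (0.75002 + 0.24998)^5: M 0.2373, M+2 0.3955, M+4 0.2637, M+6 0.0879, M+8 0.0146, M+10 0.0010 → M+2 is the base peak.
P(M+2) = C(5,1) × 0.75002^4 × 0.24998^1 = 5 × 0.31644 × 0.24998 = 0.395518 (base)
P(M+8) = C(5,4) × 0.75002^1 × 0.24998^4 = 5 × 0.75002 × 0.003905 = 0.014644
Relative intensity = 0.014644 / 0.395518 × 100 = 3.70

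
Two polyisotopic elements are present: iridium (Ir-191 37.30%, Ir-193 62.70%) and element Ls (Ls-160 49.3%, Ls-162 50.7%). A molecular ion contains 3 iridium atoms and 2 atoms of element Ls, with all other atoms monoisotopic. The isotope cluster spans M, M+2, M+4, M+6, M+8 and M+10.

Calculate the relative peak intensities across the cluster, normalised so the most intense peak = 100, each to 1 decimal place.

Iridium pattern (n=3): 0.05189512 : 0.26170165 : 0.43991135 : 0.24649188
Element Ls pattern (n=2): 0.243049 : 0.499902 : 0.257049
Convolve the two distributions (both contribute in 2-u steps):
  M: 0.05189512×0.243049 = 0.012613
  M+2: 0.05189512×0.499902 + 0.26170165×0.243049 = 0.089549
  M+4: 0.05189512×0.257049 + 0.26170165×0.499902 + 0.43991135×0.243049 = 0.251085
  M+6: 0.26170165×0.257049 + 0.43991135×0.499902 + 0.24649188×0.243049 = 0.347092
  M+8: 0.43991135×0.257049 + 0.24649188×0.499902 = 0.236301
  M+10: 0.24649188×0.257049 = 0.063360
Scale to base peak (0.347092) = 100: 3.6 : 25.8 : 72.3 : 100.0 : 68.1 : 18.3

3.6 : 25.8 : 72.3 : 100.0 : 68.1 : 18.3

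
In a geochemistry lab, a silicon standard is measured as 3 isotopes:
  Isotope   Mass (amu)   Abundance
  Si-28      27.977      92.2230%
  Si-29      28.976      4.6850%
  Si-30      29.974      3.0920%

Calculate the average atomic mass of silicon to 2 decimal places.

28.09 amu

Weight each isotope mass by its fractional abundance: 0.922230 × 27.977 + 0.046850 × 28.976 + 0.030920 × 29.974
= 25.8012 + 1.3575 + 0.9268 = 28.0855 amu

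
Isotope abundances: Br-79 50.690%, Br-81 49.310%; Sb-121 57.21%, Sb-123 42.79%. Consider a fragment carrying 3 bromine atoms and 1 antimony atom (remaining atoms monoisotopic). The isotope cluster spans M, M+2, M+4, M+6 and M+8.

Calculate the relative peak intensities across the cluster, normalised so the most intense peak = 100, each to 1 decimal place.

19.9 : 73.0 : 100.0 : 60.6 : 13.7

Bromine pattern (n=3): 0.13024674 : 0.3801026 : 0.36975457 : 0.11989609
Antimony pattern (n=1): 0.5721 : 0.4279
Convolve the two distributions (both contribute in 2-u steps):
  M: 0.13024674×0.5721 = 0.074514
  M+2: 0.13024674×0.4279 + 0.3801026×0.5721 = 0.273189
  M+4: 0.3801026×0.4279 + 0.36975457×0.5721 = 0.374182
  M+6: 0.36975457×0.4279 + 0.11989609×0.5721 = 0.226811
  M+8: 0.11989609×0.4279 = 0.051304
Scale to base peak (0.374182) = 100: 19.9 : 73.0 : 100.0 : 60.6 : 13.7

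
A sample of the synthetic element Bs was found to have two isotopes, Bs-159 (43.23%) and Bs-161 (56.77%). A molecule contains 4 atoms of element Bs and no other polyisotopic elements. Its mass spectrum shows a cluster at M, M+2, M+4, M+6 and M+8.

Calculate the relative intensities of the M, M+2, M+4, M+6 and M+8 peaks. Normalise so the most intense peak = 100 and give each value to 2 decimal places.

The 4 Bs atoms are independent, so intensities follow the terms of (0.4323 + 0.5677)^4.
P(M) = 0.4323^4 = 0.034925
P(M+2) = 4 × 0.4323^3 × 0.5677^1 = 0.183457
P(M+4) = 6 × 0.4323^2 × 0.5677^2 = 0.361376
P(M+6) = 4 × 0.4323^1 × 0.5677^3 = 0.316375
P(M+8) = 0.5677^4 = 0.103867
The M+4 peak is largest (0.361376); scaling to 100 gives 9.66 : 50.77 : 100.00 : 87.55 : 28.74.

9.66 : 50.77 : 100.00 : 87.55 : 28.74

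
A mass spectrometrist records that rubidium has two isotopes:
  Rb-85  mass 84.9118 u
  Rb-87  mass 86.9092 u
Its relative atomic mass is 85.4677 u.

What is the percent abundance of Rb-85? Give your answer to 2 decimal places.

72.17%

Writing the weighted mean with unknown fraction x of Rb-85:
84.9118·x + 86.9092·(1 − x) = 85.4677
(84.9118 − 86.9092)·x = 85.4677 − 86.9092
x = -1.4415 / -1.9974 = 0.72169 → 72.17% Rb-85, 27.83% Rb-87.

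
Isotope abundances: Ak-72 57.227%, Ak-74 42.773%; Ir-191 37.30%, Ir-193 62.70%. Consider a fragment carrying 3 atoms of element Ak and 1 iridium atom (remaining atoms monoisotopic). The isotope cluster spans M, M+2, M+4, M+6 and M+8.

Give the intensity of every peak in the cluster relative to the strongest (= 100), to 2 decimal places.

18.37 : 72.05 : 100.00 : 59.41 : 12.89

Element Ak pattern (n=3): 0.18741439 : 0.42023568 : 0.31409546 : 0.07825447
Iridium pattern (n=1): 0.3730 : 0.6270
Convolve the two distributions (both contribute in 2-u steps):
  M: 0.18741439×0.3730 = 0.069906
  M+2: 0.18741439×0.6270 + 0.42023568×0.3730 = 0.274257
  M+4: 0.42023568×0.6270 + 0.31409546×0.3730 = 0.380645
  M+6: 0.31409546×0.6270 + 0.07825447×0.3730 = 0.226127
  M+8: 0.07825447×0.6270 = 0.049066
Scale to base peak (0.380645) = 100: 18.37 : 72.05 : 100.00 : 59.41 : 12.89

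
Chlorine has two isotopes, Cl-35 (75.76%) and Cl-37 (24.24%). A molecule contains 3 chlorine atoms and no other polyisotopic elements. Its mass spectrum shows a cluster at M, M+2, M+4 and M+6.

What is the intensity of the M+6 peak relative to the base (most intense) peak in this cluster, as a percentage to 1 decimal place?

3.3%

Binomial terms of (0.7576 + 0.2424)^3: M 0.4348, M+2 0.4174, M+4 0.1335, M+6 0.0142 → M is the base peak.
P(M) = C(3,0) × 0.7576^3 × 0.2424^0 = 1 × 0.4348304 × 1.0000 = 0.434830 (base)
P(M+6) = C(3,3) × 0.7576^0 × 0.2424^3 = 1 × 1.0000 × 0.01424288 = 0.014243
Relative intensity = 0.014243 / 0.434830 × 100 = 3.3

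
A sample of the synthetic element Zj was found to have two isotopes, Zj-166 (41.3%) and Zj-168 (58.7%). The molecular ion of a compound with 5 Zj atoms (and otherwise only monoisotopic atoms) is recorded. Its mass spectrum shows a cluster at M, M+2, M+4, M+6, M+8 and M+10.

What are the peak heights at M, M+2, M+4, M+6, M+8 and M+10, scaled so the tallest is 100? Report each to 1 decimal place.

3.5 : 24.8 : 70.4 : 100.0 : 71.1 : 20.2

Each Zj atom is independently Zj-166 (p = 0.413) or Zj-168 (q = 0.587); the cluster is the binomial expansion (p + q)^5.
P(M) = 0.413^5 = 0.012016
P(M+2) = 5 × 0.413^4 × 0.587^1 = 0.085390
P(M+4) = 10 × 0.413^3 × 0.587^2 = 0.242732
P(M+6) = 10 × 0.413^2 × 0.587^3 = 0.344996
P(M+8) = 5 × 0.413^1 × 0.587^4 = 0.245173
P(M+10) = 0.587^5 = 0.069693
The M+6 peak is largest (0.344996); scaling to 100 gives 3.5 : 24.8 : 70.4 : 100.0 : 71.1 : 20.2.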